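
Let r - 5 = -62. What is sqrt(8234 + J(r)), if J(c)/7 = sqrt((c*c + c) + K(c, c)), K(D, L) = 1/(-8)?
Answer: sqrt(32936 + 7*sqrt(51070))/2 ≈ 92.895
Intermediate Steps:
K(D, L) = -1/8
r = -57 (r = 5 - 62 = -57)
J(c) = 7*sqrt(-1/8 + c + c**2) (J(c) = 7*sqrt((c*c + c) - 1/8) = 7*sqrt((c**2 + c) - 1/8) = 7*sqrt((c + c**2) - 1/8) = 7*sqrt(-1/8 + c + c**2))
sqrt(8234 + J(r)) = sqrt(8234 + 7*sqrt(-2 + 16*(-57) + 16*(-57)**2)/4) = sqrt(8234 + 7*sqrt(-2 - 912 + 16*3249)/4) = sqrt(8234 + 7*sqrt(-2 - 912 + 51984)/4) = sqrt(8234 + 7*sqrt(51070)/4)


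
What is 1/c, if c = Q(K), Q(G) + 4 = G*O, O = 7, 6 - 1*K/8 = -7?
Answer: 1/724 ≈ 0.0013812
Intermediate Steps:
K = 104 (K = 48 - 8*(-7) = 48 + 56 = 104)
Q(G) = -4 + 7*G (Q(G) = -4 + G*7 = -4 + 7*G)
c = 724 (c = -4 + 7*104 = -4 + 728 = 724)
1/c = 1/724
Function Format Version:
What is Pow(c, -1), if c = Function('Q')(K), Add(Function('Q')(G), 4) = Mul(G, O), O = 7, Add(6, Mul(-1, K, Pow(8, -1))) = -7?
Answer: Rational(1, 724) ≈ 0.0013812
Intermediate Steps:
K = 104 (K = Add(48, Mul(-8, -7)) = Add(48, 56) = 104)
Function('Q')(G) = Add(-4, Mul(7, G)) (Function('Q')(G) = Add(-4, Mul(G, 7)) = Add(-4, Mul(7, G)))
c = 724 (c = Add(-4, Mul(7, 104)) = Add(-4, 728) = 724)
Pow(c, -1) = Pow(724, -1) = Rational(1, 724)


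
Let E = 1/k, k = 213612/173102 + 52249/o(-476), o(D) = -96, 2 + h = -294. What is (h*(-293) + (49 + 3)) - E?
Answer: 391547013948836/4511949823 ≈ 86780.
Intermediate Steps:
h = -296 (h = -2 - 294 = -296)
k = -4511949823/8308896 (k = 213612/173102 + 52249/(-96) = 213612*(1/173102) + 52249*(-1/96) = 106806/86551 - 52249/96 = -4511949823/8308896 ≈ -543.03)
E = -8308896/4511949823 (E = 1/(-4511949823/8308896) = -8308896/4511949823 ≈ -0.0018415)
(h*(-293) + (49 + 3)) - E = (-296*(-293) + (49 + 3)) - 1*(-8308896/4511949823) = (86728 + 52) + 8308896/4511949823 = 86780 + 8308896/4511949823 = 391547013948836/4511949823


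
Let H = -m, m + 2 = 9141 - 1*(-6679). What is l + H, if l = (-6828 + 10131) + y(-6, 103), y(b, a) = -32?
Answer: -12547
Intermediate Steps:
m = 15818 (m = -2 + (9141 - 1*(-6679)) = -2 + (9141 + 6679) = -2 + 15820 = 15818)
H = -15818 (H = -1*15818 = -15818)
l = 3271 (l = (-6828 + 10131) - 32 = 3303 - 32 = 3271)
l + H = 3271 - 15818 = -12547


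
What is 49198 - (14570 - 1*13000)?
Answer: 47628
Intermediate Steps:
49198 - (14570 - 1*13000) = 49198 - (14570 - 13000) = 49198 - 1*1570 = 49198 - 1570 = 47628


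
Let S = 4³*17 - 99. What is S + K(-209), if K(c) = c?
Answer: 780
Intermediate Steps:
S = 989 (S = 64*17 - 99 = 1088 - 99 = 989)
S + K(-209) = 989 - 209 = 780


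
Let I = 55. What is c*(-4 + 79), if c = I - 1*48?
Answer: 525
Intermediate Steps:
c = 7 (c = 55 - 1*48 = 55 - 48 = 7)
c*(-4 + 79) = 7*(-4 + 79) = 7*75 = 525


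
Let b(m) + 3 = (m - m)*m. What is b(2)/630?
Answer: -1/210 ≈ -0.0047619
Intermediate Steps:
b(m) = -3 (b(m) = -3 + (m - m)*m = -3 + 0*m = -3 + 0 = -3)
b(2)/630 = -3/630 = -3*1/630 = -1/210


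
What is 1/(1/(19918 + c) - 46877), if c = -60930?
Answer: -41012/1922519525 ≈ -2.1332e-5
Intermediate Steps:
1/(1/(19918 + c) - 46877) = 1/(1/(19918 - 60930) - 46877) = 1/(1/(-41012) - 46877) = 1/(-1/41012 - 46877) = 1/(-1922519525/41012) = -41012/1922519525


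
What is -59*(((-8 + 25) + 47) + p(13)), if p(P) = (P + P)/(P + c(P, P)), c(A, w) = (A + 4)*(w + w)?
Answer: -132278/35 ≈ -3779.4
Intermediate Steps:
c(A, w) = 2*w*(4 + A) (c(A, w) = (4 + A)*(2*w) = 2*w*(4 + A))
p(P) = 2*P/(P + 2*P*(4 + P)) (p(P) = (P + P)/(P + 2*P*(4 + P)) = (2*P)/(P + 2*P*(4 + P)) = 2*P/(P + 2*P*(4 + P)))
-59*(((-8 + 25) + 47) + p(13)) = -59*(((-8 + 25) + 47) + 2/(9 + 2*13)) = -59*((17 + 47) + 2/(9 + 26)) = -59*(64 + 2/35) = -59*2242/35 = -132278/35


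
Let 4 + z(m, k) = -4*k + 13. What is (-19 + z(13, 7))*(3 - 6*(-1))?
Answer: -342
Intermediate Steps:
z(m, k) = 9 - 4*k (z(m, k) = -4 + (-4*k + 13) = -4 + (13 - 4*k) = 9 - 4*k)
(-19 + z(13, 7))*(3 - 6*(-1)) = (-19 + (9 - 4*7))*(3 - 6*(-1)) = (-19 + (9 - 28))*(3 + 6) = (-19 - 19)*9 = -38*9 = -342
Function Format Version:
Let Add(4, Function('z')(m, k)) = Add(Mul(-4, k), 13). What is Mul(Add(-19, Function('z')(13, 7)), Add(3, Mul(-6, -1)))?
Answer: -342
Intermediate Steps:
Function('z')(m, k) = Add(9, Mul(-4, k)) (Function('z')(m, k) = Add(-4, Add(Mul(-4, k), 13)) = Add(-4, Add(13, Mul(-4, k))) = Add(9, Mul(-4, k)))
Mul(Add(-19, Function('z')(13, 7)), Add(3, Mul(-6, -1))) = Mul(Add(-19, Add(9, Mul(-4, 7))), Add(3, Mul(-6, -1))) = Mul(Add(-19, Add(9, -28)), Add(3, 6)) = Mul(Add(-19, -19), 9) = Mul(-38, 9) = -342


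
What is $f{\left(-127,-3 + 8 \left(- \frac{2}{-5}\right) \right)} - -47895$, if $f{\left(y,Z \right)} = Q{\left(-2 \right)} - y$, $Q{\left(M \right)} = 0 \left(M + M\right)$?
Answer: $48022$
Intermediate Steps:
$Q{\left(M \right)} = 0$ ($Q{\left(M \right)} = 0 \cdot 2 M = 0$)
$f{\left(y,Z \right)} = - y$ ($f{\left(y,Z \right)} = 0 - y = - y$)
$f{\left(-127,-3 + 8 \left(- \frac{2}{-5}\right) \right)} - -47895 = \left(-1\right) \left(-127\right) - -47895 = 127 + 47895 = 48022$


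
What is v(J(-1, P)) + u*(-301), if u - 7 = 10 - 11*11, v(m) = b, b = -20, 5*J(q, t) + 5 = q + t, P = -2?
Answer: 31284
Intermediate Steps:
J(q, t) = -1 + q/5 + t/5 (J(q, t) = -1 + (q + t)/5 = -1 + (q/5 + t/5) = -1 + q/5 + t/5)
v(m) = -20
u = -104 (u = 7 + (10 - 11*11) = 7 + (10 - 121) = 7 - 111 = -104)
v(J(-1, P)) + u*(-301) = -20 - 104*(-301) = -20 + 31304 = 31284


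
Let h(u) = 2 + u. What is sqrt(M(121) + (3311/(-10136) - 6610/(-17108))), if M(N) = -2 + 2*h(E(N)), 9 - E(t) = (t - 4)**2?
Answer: I*sqrt(262324606596867906)/3096548 ≈ 165.4*I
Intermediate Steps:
E(t) = 9 - (-4 + t)**2 (E(t) = 9 - (t - 4)**2 = 9 - (-4 + t)**2)
M(N) = 20 - 2*(-4 + N)**2 (M(N) = -2 + 2*(2 + (9 - (-4 + N)**2)) = -2 + 2*(11 - (-4 + N)**2) = -2 + (22 - 2*(-4 + N)**2) = 20 - 2*(-4 + N)**2)
sqrt(M(121) + (3311/(-10136) - 6610/(-17108))) = sqrt((20 - 2*(-4 + 121)**2) + (3311/(-10136) - 6610/(-17108))) = sqrt((20 - 2*117**2) + (3311*(-1/10136) - 6610*(-1/17108))) = sqrt((20 - 2*13689) + (-473/1448 + 3305/8554)) = sqrt((20 - 27378) + 369799/6193096) = sqrt(-27358 + 369799/6193096) = sqrt(-169430350569/6193096) = I*sqrt(262324606596867906)/3096548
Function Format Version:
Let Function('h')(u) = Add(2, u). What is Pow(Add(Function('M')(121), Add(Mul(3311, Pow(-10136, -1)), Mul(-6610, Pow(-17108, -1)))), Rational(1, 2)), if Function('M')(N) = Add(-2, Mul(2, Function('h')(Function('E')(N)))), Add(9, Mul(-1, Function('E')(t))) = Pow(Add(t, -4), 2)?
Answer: Mul(Rational(1, 3096548), I, Pow(262324606596867906, Rational(1, 2))) ≈ Mul(165.40, I)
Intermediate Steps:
Function('E')(t) = Add(9, Mul(-1, Pow(Add(-4, t), 2))) (Function('E')(t) = Add(9, Mul(-1, Pow(Add(t, -4), 2))) = Add(9, Mul(-1, Pow(Add(-4, t), 2))))
Function('M')(N) = Add(20, Mul(-2, Pow(Add(-4, N), 2))) (Function('M')(N) = Add(-2, Mul(2, Add(2, Add(9, Mul(-1, Pow(Add(-4, N), 2)))))) = Add(-2, Mul(2, Add(11, Mul(-1, Pow(Add(-4, N), 2))))) = Add(-2, Add(22, Mul(-2, Pow(Add(-4, N), 2)))) = Add(20, Mul(-2, Pow(Add(-4, N), 2))))
Pow(Add(Function('M')(121), Add(Mul(3311, Pow(-10136, -1)), Mul(-6610, Pow(-17108, -1)))), Rational(1, 2)) = Pow(Add(Add(20, Mul(-2, Pow(Add(-4, 121), 2))), Add(Mul(3311, Pow(-10136, -1)), Mul(-6610, Pow(-17108, -1)))), Rational(1, 2)) = Pow(Add(Add(20, Mul(-2, Pow(117, 2))), Add(Mul(3311, Rational(-1, 10136)), Mul(-6610, Rational(-1, 17108)))), Rational(1, 2)) = Pow(Add(Add(20, Mul(-2, 13689)), Add(Rational(-473, 1448), Rational(3305, 8554))), Rational(1, 2)) = Pow(Add(Add(20, -27378), Rational(369799, 6193096)), Rational(1, 2)) = Pow(Add(-27358, Rational(369799, 6193096)), Rational(1, 2)) = Pow(Rational(-169430350569, 6193096), Rational(1, 2)) = Mul(Rational(1, 3096548), I, Pow(262324606596867906, Rational(1, 2)))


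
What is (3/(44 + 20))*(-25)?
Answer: -75/64 ≈ -1.1719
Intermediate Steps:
(3/(44 + 20))*(-25) = (3/64)*(-25) = -75/64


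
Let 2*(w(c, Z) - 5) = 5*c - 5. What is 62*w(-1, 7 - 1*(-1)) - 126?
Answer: -126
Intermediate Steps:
w(c, Z) = 5/2 + 5*c/2 (w(c, Z) = 5 + (5*c - 5)/2 = 5 + (-5 + 5*c)/2 = 5 + (-5/2 + 5*c/2) = 5/2 + 5*c/2)
62*w(-1, 7 - 1*(-1)) - 126 = 62*(5/2 + (5/2)*(-1)) - 126 = 62*(5/2 - 5/2) - 126 = 62*0 - 126 = 0 - 126 = -126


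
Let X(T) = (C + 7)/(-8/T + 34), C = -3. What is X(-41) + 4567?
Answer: 3201549/701 ≈ 4567.1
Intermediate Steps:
X(T) = 4/(34 - 8/T) (X(T) = (-3 + 7)/(-8/T + 34) = 4/(34 - 8/T))
X(-41) + 4567 = 2*(-41)/(-4 + 17*(-41)) + 4567 = 2*(-41)/(-4 - 697) + 4567 = 2*(-41)/(-701) + 4567 = 2*(-41)*(-1/701) + 4567 = 82/701 + 4567 = 3201549/701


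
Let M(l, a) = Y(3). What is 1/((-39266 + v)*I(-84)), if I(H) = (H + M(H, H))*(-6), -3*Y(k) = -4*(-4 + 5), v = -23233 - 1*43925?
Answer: -1/52786304 ≈ -1.8944e-8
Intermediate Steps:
v = -67158 (v = -23233 - 43925 = -67158)
Y(k) = 4/3 (Y(k) = -(-4)*(-4 + 5)/3 = -(-4)/3 = -⅓*(-4) = 4/3)
M(l, a) = 4/3
I(H) = -8 - 6*H (I(H) = (H + 4/3)*(-6) = (4/3 + H)*(-6) = -8 - 6*H)
1/((-39266 + v)*I(-84)) = 1/((-39266 - 67158)*(-8 - 6*(-84))) = 1/((-106424)*(-8 + 504)) = -1/106424/496 = -1/106424*1/496 = -1/52786304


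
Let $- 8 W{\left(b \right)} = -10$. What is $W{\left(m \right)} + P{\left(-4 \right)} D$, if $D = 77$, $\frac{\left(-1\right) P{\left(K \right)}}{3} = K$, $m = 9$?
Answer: $\frac{3701}{4} \approx 925.25$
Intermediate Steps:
$W{\left(b \right)} = \frac{5}{4}$ ($W{\left(b \right)} = \left(- \frac{1}{8}\right) \left(-10\right) = \frac{5}{4}$)
$P{\left(K \right)} = - 3 K$
$W{\left(m \right)} + P{\left(-4 \right)} D = \frac{5}{4} + \left(-3\right) \left(-4\right) 77 = \frac{5}{4} + 12 \cdot 77 = \frac{5}{4} + 924 = \frac{3701}{4}$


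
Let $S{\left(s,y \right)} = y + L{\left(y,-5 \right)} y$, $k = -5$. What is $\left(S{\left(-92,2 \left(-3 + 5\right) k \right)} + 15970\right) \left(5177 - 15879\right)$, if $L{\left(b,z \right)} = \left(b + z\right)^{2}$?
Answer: $-36921900$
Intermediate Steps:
$S{\left(s,y \right)} = y + y \left(-5 + y\right)^{2}$ ($S{\left(s,y \right)} = y + \left(y - 5\right)^{2} y = y + \left(-5 + y\right)^{2} y = y + y \left(-5 + y\right)^{2}$)
$\left(S{\left(-92,2 \left(-3 + 5\right) k \right)} + 15970\right) \left(5177 - 15879\right) = \left(2 \left(-3 + 5\right) \left(-5\right) \left(1 + \left(-5 + 2 \left(-3 + 5\right) \left(-5\right)\right)^{2}\right) + 15970\right) \left(5177 - 15879\right) = \left(2 \cdot 2 \left(-5\right) \left(1 + \left(-5 + 2 \cdot 2 \left(-5\right)\right)^{2}\right) + 15970\right) \left(-10702\right) = \left(4 \left(-5\right) \left(1 + \left(-5 + 4 \left(-5\right)\right)^{2}\right) + 15970\right) \left(-10702\right) = \left(- 20 \left(1 + \left(-5 - 20\right)^{2}\right) + 15970\right) \left(-10702\right) = \left(- 20 \left(1 + \left(-25\right)^{2}\right) + 15970\right) \left(-10702\right) = \left(- 20 \left(1 + 625\right) + 15970\right) \left(-10702\right) = \left(\left(-20\right) 626 + 15970\right) \left(-10702\right) = \left(-12520 + 15970\right) \left(-10702\right) = 3450 \left(-10702\right) = -36921900$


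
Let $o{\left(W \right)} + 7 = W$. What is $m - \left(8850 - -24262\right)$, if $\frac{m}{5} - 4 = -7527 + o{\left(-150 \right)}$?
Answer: $-71512$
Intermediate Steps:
$o{\left(W \right)} = -7 + W$
$m = -38400$ ($m = 20 + 5 \left(-7527 - 157\right) = 20 + 5 \left(-7684\right) = 20 - 38420 = -38400$)
$m - \left(8850 - -24262\right) = -38400 - \left(8850 - -24262\right) = -38400 - \left(8850 + 24262\right) = -38400 - 33112 = -71512$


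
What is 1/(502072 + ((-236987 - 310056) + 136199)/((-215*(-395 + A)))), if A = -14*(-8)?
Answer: 60845/30548159996 ≈ 1.9918e-6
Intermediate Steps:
A = 112
1/(502072 + ((-236987 - 310056) + 136199)/((-215*(-395 + A)))) = 1/(502072 + ((-236987 - 310056) + 136199)/((-215*(-395 + 112)))) = 1/(502072 + (-547043 + 136199)/((-215*(-283)))) = 1/(502072 - 410844/60845) = 1/(30548159996/60845) = 60845/30548159996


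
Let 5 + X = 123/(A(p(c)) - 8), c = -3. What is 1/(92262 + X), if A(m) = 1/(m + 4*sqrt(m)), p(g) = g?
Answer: 42627209/3932007459326 - 123*I*sqrt(3)/7864014918652 ≈ 1.0841e-5 - 2.7091e-11*I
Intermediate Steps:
X = -5 + 123/(-8 + 1/(-3 + 4*I*sqrt(3))) (X = -5 + 123/(1/(-3 + 4*sqrt(-3)) - 8) = -5 + 123/(1/(-3 + 4*(I*sqrt(3))) - 8) = -5 + 123/(1/(-3 + 4*I*sqrt(3)) - 8) = -5 + 123/(-8 + 1/(-3 + 4*I*sqrt(3))) ≈ -20.271 + 0.2305*I)
1/(92262 + X) = 1/(92262 + (-74942/3697 + 492*I*sqrt(3)/3697)) = 1/(341017672/3697 + 492*I*sqrt(3)/3697)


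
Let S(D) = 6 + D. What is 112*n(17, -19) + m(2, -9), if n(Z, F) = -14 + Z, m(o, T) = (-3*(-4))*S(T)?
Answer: 300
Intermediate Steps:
m(o, T) = 72 + 12*T (m(o, T) = (-3*(-4))*(6 + T) = 12*(6 + T) = 72 + 12*T)
112*n(17, -19) + m(2, -9) = 112*(-14 + 17) + (72 + 12*(-9)) = 112*3 + (72 - 108) = 336 - 36 = 300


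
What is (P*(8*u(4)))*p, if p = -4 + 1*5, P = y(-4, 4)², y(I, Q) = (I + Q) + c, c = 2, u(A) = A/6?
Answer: 64/3 ≈ 21.333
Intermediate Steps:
u(A) = A/6 (u(A) = A*(⅙) = A/6)
y(I, Q) = 2 + I + Q (y(I, Q) = (I + Q) + 2 = 2 + I + Q)
P = 4 (P = (2 - 4 + 4)² = 2² = 4)
p = 1 (p = -4 + 5 = 1)
(P*(8*u(4)))*p = (4*(8*((⅙)*4)))*1 = (4*(8*(⅔)))*1 = (4*(16/3))*1 = (64/3)*1 = 64/3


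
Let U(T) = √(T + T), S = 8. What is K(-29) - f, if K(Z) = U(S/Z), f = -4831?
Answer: 4831 + 4*I*√29/29 ≈ 4831.0 + 0.74278*I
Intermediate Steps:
U(T) = √2*√T (U(T) = √(2*T) = √2*√T)
K(Z) = 4*√(1/Z) (K(Z) = √2*√(8/Z) = √2*(2*√2*√(1/Z)) = 4*√(1/Z))
K(-29) - f = 4*√(1/(-29)) - 1*(-4831) = 4*√(-1/29) + 4831 = 4*(I*√29/29) + 4831 = 4*I*√29/29 + 4831 = 4831 + 4*I*√29/29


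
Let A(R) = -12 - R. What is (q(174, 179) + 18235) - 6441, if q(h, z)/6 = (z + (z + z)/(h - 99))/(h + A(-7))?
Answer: 49857216/4225 ≈ 11801.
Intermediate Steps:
q(h, z) = 6*(z + 2*z/(-99 + h))/(-5 + h) (q(h, z) = 6*((z + (z + z)/(h - 99))/(h + (-12 - 1*(-7)))) = 6*((z + (2*z)/(-99 + h))/(h + (-12 + 7))) = 6*((z + 2*z/(-99 + h))/(h - 5)) = 6*((z + 2*z/(-99 + h))/(-5 + h)) = 6*(z + 2*z/(-99 + h))/(-5 + h))
(q(174, 179) + 18235) - 6441 = (6*179*(-97 + 174)/(495 + 174**2 - 104*174) + 18235) - 6441 = (6*179*77/(495 + 30276 - 18096) + 18235) - 6441 = (6*179*77/12675 + 18235) - 6441 = (6*179*(1/12675)*77 + 18235) - 6441 = (27566/4225 + 18235) - 6441 = 77070441/4225 - 6441 = 49857216/4225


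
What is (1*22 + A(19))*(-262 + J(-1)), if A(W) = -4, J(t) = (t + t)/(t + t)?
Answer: -4698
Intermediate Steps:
J(t) = 1 (J(t) = (2*t)/((2*t)) = (2*t)*(1/(2*t)) = 1)
(1*22 + A(19))*(-262 + J(-1)) = (1*22 - 4)*(-262 + 1) = (22 - 4)*(-261) = 18*(-261) = -4698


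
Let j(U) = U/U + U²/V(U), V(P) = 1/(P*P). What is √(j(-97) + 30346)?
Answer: 2*√22139907 ≈ 9410.6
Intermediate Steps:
V(P) = P⁻²
j(U) = 1 + U⁴ (j(U) = U/U + U²/(U⁻²) = 1 + U²*U² = 1 + U⁴)
√(j(-97) + 30346) = √((1 + (-97)⁴) + 30346) = √((1 + 88529281) + 30346) = √(88529282 + 30346) = √88559628 = 2*√22139907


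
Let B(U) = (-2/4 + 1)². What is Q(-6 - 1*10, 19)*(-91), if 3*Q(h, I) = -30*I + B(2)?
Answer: 207389/12 ≈ 17282.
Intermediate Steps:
B(U) = ¼ (B(U) = (-2*¼ + 1)² = (-½ + 1)² = (½)² = ¼)
Q(h, I) = 1/12 - 10*I (Q(h, I) = (-30*I + ¼)/3 = (¼ - 30*I)/3 = 1/12 - 10*I)
Q(-6 - 1*10, 19)*(-91) = (1/12 - 10*19)*(-91) = (1/12 - 190)*(-91) = -2279/12*(-91) = 207389/12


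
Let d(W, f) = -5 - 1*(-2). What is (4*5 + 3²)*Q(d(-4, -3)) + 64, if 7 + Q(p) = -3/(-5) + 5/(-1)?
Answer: -1333/5 ≈ -266.60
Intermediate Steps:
d(W, f) = -3 (d(W, f) = -5 + 2 = -3)
Q(p) = -57/5 (Q(p) = -7 + (-3/(-5) + 5/(-1)) = -7 + (-3*(-⅕) + 5*(-1)) = -7 + (⅗ - 5) = -7 - 22/5 = -57/5)
(4*5 + 3²)*Q(d(-4, -3)) + 64 = (4*5 + 3²)*(-57/5) + 64 = (20 + 9)*(-57/5) + 64 = 29*(-57/5) + 64 = -1653/5 + 64 = -1333/5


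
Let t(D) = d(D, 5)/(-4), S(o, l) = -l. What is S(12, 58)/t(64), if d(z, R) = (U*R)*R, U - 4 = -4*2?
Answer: -58/25 ≈ -2.3200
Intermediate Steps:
U = -4 (U = 4 - 4*2 = 4 - 8 = -4)
d(z, R) = -4*R² (d(z, R) = (-4*R)*R = -4*R²)
t(D) = 25 (t(D) = -4*5²/(-4) = -4*25*(-¼) = -100*(-¼) = 25)
S(12, 58)/t(64) = -1*58/25 = -58*1/25 = -58/25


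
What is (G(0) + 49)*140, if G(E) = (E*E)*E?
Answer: 6860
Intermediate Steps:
G(E) = E³ (G(E) = E²*E = E³)
(G(0) + 49)*140 = (0³ + 49)*140 = (0 + 49)*140 = 49*140 = 6860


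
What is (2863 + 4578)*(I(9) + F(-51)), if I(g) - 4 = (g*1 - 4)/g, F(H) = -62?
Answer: -3846997/9 ≈ -4.2744e+5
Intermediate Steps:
I(g) = 4 + (-4 + g)/g (I(g) = 4 + (g*1 - 4)/g = 4 + (g - 4)/g = 4 + (-4 + g)/g)
(2863 + 4578)*(I(9) + F(-51)) = (2863 + 4578)*((5 - 4/9) - 62) = 7441*((5 - 4*⅑) - 62) = 7441*((5 - 4/9) - 62) = 7441*(41/9 - 62) = 7441*(-517/9) = -3846997/9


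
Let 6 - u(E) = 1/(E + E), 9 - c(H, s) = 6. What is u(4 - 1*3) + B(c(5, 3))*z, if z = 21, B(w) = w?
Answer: 137/2 ≈ 68.500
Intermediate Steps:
c(H, s) = 3 (c(H, s) = 9 - 1*6 = 9 - 6 = 3)
u(E) = 6 - 1/(2*E) (u(E) = 6 - 1/(E + E) = 6 - 1/(2*E))
u(4 - 1*3) + B(c(5, 3))*z = (6 - 1/(2*(4 - 1*3))) + 3*21 = (6 - 1/(2*(4 - 3))) + 63 = (6 - ½/1) + 63 = (6 - ½*1) + 63 = (6 - ½) + 63 = 11/2 + 63 = 137/2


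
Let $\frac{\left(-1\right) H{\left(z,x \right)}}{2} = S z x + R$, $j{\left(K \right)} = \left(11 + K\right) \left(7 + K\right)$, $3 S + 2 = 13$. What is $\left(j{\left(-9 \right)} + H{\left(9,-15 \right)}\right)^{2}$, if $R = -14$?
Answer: $1028196$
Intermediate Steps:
$S = \frac{11}{3}$ ($S = - \frac{2}{3} + \frac{1}{3} \cdot 13 = - \frac{2}{3} + \frac{13}{3} = \frac{11}{3} \approx 3.6667$)
$j{\left(K \right)} = \left(7 + K\right) \left(11 + K\right)$
$H{\left(z,x \right)} = 28 - \frac{22 x z}{3}$ ($H{\left(z,x \right)} = - 2 \left(\frac{11 z}{3} x - 14\right) = - 2 \left(\frac{11 x z}{3} - 14\right) = - 2 \left(-14 + \frac{11 x z}{3}\right) = 28 - \frac{22 x z}{3}$)
$\left(j{\left(-9 \right)} + H{\left(9,-15 \right)}\right)^{2} = \left(\left(77 + \left(-9\right)^{2} + 18 \left(-9\right)\right) - \left(-28 - 990\right)\right)^{2} = \left(\left(77 + 81 - 162\right) + \left(28 + 990\right)\right)^{2} = \left(-4 + 1018\right)^{2} = 1014^{2} = 1028196$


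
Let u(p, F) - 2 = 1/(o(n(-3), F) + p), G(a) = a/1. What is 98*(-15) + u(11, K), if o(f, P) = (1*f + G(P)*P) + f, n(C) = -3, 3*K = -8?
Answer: -160003/109 ≈ -1467.9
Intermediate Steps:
K = -8/3 (K = (1/3)*(-8) = -8/3 ≈ -2.6667)
G(a) = a (G(a) = a*1 = a)
o(f, P) = P**2 + 2*f (o(f, P) = (1*f + P*P) + f = (f + P**2) + f = P**2 + 2*f)
u(p, F) = 2 + 1/(-6 + p + F**2) (u(p, F) = 2 + 1/((F**2 + 2*(-3)) + p) = 2 + 1/((F**2 - 6) + p) = 2 + 1/((-6 + F**2) + p) = 2 + 1/(-6 + p + F**2))
98*(-15) + u(11, K) = 98*(-15) + (-11 + 2*11 + 2*(-8/3)**2)/(-6 + 11 + (-8/3)**2) = -1470 + (-11 + 22 + 2*(64/9))/(-6 + 11 + 64/9) = -1470 + (-11 + 22 + 128/9)/(109/9) = -1470 + (9/109)*(227/9) = -1470 + 227/109 = -160003/109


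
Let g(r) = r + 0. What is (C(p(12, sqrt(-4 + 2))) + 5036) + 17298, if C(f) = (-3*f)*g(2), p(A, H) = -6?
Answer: 22370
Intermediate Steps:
g(r) = r
C(f) = -6*f (C(f) = -3*f*2 = -6*f)
(C(p(12, sqrt(-4 + 2))) + 5036) + 17298 = (-6*(-6) + 5036) + 17298 = (36 + 5036) + 17298 = 5072 + 17298 = 22370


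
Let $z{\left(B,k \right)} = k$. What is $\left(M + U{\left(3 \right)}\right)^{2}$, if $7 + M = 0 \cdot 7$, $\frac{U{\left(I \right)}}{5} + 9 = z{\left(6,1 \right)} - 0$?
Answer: $2209$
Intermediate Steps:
$U{\left(I \right)} = -40$ ($U{\left(I \right)} = -45 + 5 \left(1 - 0\right) = -45 + 5 \left(1 + 0\right) = -45 + 5 \cdot 1 = -45 + 5 = -40$)
$M = -7$ ($M = -7 + 0 \cdot 7 = -7 + 0 = -7$)
$\left(M + U{\left(3 \right)}\right)^{2} = \left(-7 - 40\right)^{2} = \left(-47\right)^{2} = 2209$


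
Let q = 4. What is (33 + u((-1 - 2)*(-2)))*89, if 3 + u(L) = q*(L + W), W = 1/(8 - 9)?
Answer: 4450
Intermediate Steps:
W = -1 (W = 1/(-1) = -1)
u(L) = -7 + 4*L (u(L) = -3 + 4*(L - 1) = -3 + 4*(-1 + L) = -3 + (-4 + 4*L) = -7 + 4*L)
(33 + u((-1 - 2)*(-2)))*89 = (33 + (-7 + 4*((-1 - 2)*(-2))))*89 = (33 + (-7 + 4*(-3*(-2))))*89 = (33 + (-7 + 4*6))*89 = (33 + (-7 + 24))*89 = (33 + 17)*89 = 50*89 = 4450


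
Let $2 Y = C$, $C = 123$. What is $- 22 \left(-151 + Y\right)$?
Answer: $1969$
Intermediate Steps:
$Y = \frac{123}{2}$ ($Y = \frac{1}{2} \cdot 123 = \frac{123}{2} \approx 61.5$)
$- 22 \left(-151 + Y\right) = - 22 \left(-151 + \frac{123}{2}\right) = \left(-22\right) \left(- \frac{179}{2}\right) = 1969$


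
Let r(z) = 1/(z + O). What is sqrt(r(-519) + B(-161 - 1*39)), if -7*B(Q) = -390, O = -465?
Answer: sqrt(660822666)/3444 ≈ 7.4641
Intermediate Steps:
r(z) = 1/(-465 + z) (r(z) = 1/(z - 465) = 1/(-465 + z))
B(Q) = 390/7 (B(Q) = -1/7*(-390) = 390/7)
sqrt(r(-519) + B(-161 - 1*39)) = sqrt(1/(-465 - 519) + 390/7) = sqrt(1/(-984) + 390/7) = sqrt(-1/984 + 390/7) = sqrt(383753/6888) = sqrt(660822666)/3444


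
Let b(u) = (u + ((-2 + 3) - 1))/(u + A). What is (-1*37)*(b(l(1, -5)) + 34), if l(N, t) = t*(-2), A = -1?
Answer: -11692/9 ≈ -1299.1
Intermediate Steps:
l(N, t) = -2*t
b(u) = u/(-1 + u) (b(u) = (u + ((-2 + 3) - 1))/(u - 1) = (u + (1 - 1))/(-1 + u) = (u + 0)/(-1 + u) = u/(-1 + u))
(-1*37)*(b(l(1, -5)) + 34) = (-1*37)*((-2*(-5))/(-1 - 2*(-5)) + 34) = -37*(10/(-1 + 10) + 34) = -37*(10/9 + 34) = -37*316/9 = -11692/9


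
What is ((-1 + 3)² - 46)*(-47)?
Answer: 1974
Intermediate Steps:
((-1 + 3)² - 46)*(-47) = (2² - 46)*(-47) = (4 - 46)*(-47) = -42*(-47) = 1974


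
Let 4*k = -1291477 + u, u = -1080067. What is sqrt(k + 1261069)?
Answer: sqrt(668183) ≈ 817.42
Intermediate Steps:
k = -592886 (k = (-1291477 - 1080067)/4 = (1/4)*(-2371544) = -592886)
sqrt(k + 1261069) = sqrt(-592886 + 1261069) = sqrt(668183)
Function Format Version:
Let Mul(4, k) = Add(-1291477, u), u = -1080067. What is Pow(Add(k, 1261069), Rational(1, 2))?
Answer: Pow(668183, Rational(1, 2)) ≈ 817.42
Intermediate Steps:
k = -592886 (k = Mul(Rational(1, 4), Add(-1291477, -1080067)) = Mul(Rational(1, 4), -2371544) = -592886)
Pow(Add(k, 1261069), Rational(1, 2)) = Pow(Add(-592886, 1261069), Rational(1, 2)) = Pow(668183, Rational(1, 2))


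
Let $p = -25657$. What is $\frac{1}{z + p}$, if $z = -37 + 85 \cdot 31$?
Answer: $- \frac{1}{23059} \approx -4.3367 \cdot 10^{-5}$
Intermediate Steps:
$z = 2598$ ($z = -37 + 2635 = 2598$)
$\frac{1}{z + p} = \frac{1}{2598 - 25657} = \frac{1}{-23059} = - \frac{1}{23059}$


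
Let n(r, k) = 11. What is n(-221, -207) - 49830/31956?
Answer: 50281/5326 ≈ 9.4407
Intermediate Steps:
n(-221, -207) - 49830/31956 = 11 - 49830/31956 = 11 - 49830*1/31956 = 11 - 8305/5326 = 50281/5326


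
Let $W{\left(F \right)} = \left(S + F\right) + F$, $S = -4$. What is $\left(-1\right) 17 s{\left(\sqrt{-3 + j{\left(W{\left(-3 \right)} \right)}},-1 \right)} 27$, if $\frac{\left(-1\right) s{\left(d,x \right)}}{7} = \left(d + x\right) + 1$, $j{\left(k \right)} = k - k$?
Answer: $3213 i \sqrt{3} \approx 5565.1 i$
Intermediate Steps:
$W{\left(F \right)} = -4 + 2 F$ ($W{\left(F \right)} = \left(-4 + F\right) + F = -4 + 2 F$)
$j{\left(k \right)} = 0$
$s{\left(d,x \right)} = -7 - 7 d - 7 x$ ($s{\left(d,x \right)} = - 7 \left(\left(d + x\right) + 1\right) = - 7 \left(1 + d + x\right) = -7 - 7 d - 7 x$)
$\left(-1\right) 17 s{\left(\sqrt{-3 + j{\left(W{\left(-3 \right)} \right)}},-1 \right)} 27 = \left(-1\right) 17 \left(-7 - 7 \sqrt{-3 + 0} - -7\right) 27 = - 17 \left(-7 - 7 \sqrt{-3} + 7\right) 27 = - 17 \left(-7 - 7 i \sqrt{3} + 7\right) 27 = - 17 \left(- 7 i \sqrt{3}\right) 27 = 119 i \sqrt{3} \cdot 27 = 3213 i \sqrt{3}$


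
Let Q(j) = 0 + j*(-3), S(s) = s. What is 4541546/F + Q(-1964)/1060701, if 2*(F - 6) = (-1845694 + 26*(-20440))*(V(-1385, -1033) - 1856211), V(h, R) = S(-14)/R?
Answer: 4477686908441359090/805792186803378789327 ≈ 0.0055569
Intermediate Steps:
Q(j) = -3*j (Q(j) = 0 - 3*j = -3*j)
V(h, R) = -14/R
F = 2279036750611281/1033 (F = 6 + ((-1845694 + 26*(-20440))*(-14/(-1033) - 1856211))/2 = 6 + ((-1845694 - 531440)*(-14*(-1/1033) - 1856211))/2 = 6 + (-2377134*(14/1033 - 1856211))/2 = 6 + (-2377134*(-1917465949/1033))/2 = 6 + (½)*(4558073501210166/1033) = 6 + 2279036750605083/1033 = 2279036750611281/1033 ≈ 2.2062e+12)
4541546/F + Q(-1964)/1060701 = 4541546/(2279036750611281/1033) - 3*(-1964)/1060701 = 4541546*(1033/2279036750611281) + 5892*(1/1060701) = 4691417018/2279036750611281 + 1964/353567 = 4477686908441359090/805792186803378789327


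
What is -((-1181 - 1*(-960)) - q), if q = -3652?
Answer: -3431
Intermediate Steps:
-((-1181 - 1*(-960)) - q) = -((-1181 - 1*(-960)) - 1*(-3652)) = -((-1181 + 960) + 3652) = -(-221 + 3652) = -1*3431 = -3431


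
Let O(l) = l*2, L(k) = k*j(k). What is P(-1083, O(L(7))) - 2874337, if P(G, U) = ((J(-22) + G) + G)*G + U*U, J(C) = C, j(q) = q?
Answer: -495129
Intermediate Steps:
L(k) = k**2 (L(k) = k*k = k**2)
O(l) = 2*l
P(G, U) = U**2 + G*(-22 + 2*G) (P(G, U) = ((-22 + G) + G)*G + U*U = (-22 + 2*G)*G + U**2 = G*(-22 + 2*G) + U**2 = U**2 + G*(-22 + 2*G))
P(-1083, O(L(7))) - 2874337 = ((2*7**2)**2 - 22*(-1083) + 2*(-1083)**2) - 2874337 = ((2*49)**2 + 23826 + 2*1172889) - 2874337 = (98**2 + 23826 + 2345778) - 2874337 = (9604 + 23826 + 2345778) - 2874337 = 2379208 - 2874337 = -495129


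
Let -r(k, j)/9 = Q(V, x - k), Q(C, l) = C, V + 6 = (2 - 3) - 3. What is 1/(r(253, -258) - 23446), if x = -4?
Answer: -1/23356 ≈ -4.2816e-5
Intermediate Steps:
V = -10 (V = -6 + ((2 - 3) - 3) = -6 + (-1 - 3) = -6 - 4 = -10)
r(k, j) = 90 (r(k, j) = -9*(-10) = 90)
1/(r(253, -258) - 23446) = 1/(90 - 23446) = 1/(-23356) = -1/23356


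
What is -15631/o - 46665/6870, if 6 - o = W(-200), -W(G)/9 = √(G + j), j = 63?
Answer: (-27999*√137 + 7177664*I)/(1374*(-2*I + 3*√137)) ≈ -15.217 + 147.9*I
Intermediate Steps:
W(G) = -9*√(63 + G) (W(G) = -9*√(G + 63) = -9*√(63 + G))
o = 6 + 9*I*√137 (o = 6 - (-9)*√(63 - 200) = 6 - (-9)*√(-137) = 6 - (-9)*I*√137 = 6 + 9*I*√137 ≈ 6.0 + 105.34*I)
-15631/o - 46665/6870 = -15631/(6 + 9*I*√137) - 46665/6870 = -15631/(6 + 9*I*√137) - 46665*1/6870 = -15631/(6 + 9*I*√137) - 3111/458 = -3111/458 - 15631/(6 + 9*I*√137)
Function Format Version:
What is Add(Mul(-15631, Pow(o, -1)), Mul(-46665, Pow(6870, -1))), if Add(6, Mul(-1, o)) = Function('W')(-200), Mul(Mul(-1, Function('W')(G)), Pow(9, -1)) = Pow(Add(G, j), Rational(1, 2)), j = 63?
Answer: Mul(Rational(1, 1374), Pow(Add(Mul(-2, I), Mul(3, Pow(137, Rational(1, 2)))), -1), Add(Mul(-27999, Pow(137, Rational(1, 2))), Mul(7177664, I))) ≈ Add(-15.217, Mul(147.90, I))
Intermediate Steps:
Function('W')(G) = Mul(-9, Pow(Add(63, G), Rational(1, 2))) (Function('W')(G) = Mul(-9, Pow(Add(G, 63), Rational(1, 2))) = Mul(-9, Pow(Add(63, G), Rational(1, 2))))
o = Add(6, Mul(9, I, Pow(137, Rational(1, 2)))) (o = Add(6, Mul(-1, Mul(-9, Pow(Add(63, -200), Rational(1, 2))))) = Add(6, Mul(-1, Mul(-9, Pow(-137, Rational(1, 2))))) = Add(6, Mul(-1, Mul(-9, Mul(I, Pow(137, Rational(1, 2)))))) = Add(6, Mul(-1, Mul(-9, I, Pow(137, Rational(1, 2))))) = Add(6, Mul(9, I, Pow(137, Rational(1, 2)))) ≈ Add(6.0000, Mul(105.34, I)))
Add(Mul(-15631, Pow(o, -1)), Mul(-46665, Pow(6870, -1))) = Add(Mul(-15631, Pow(Add(6, Mul(9, I, Pow(137, Rational(1, 2)))), -1)), Mul(-46665, Pow(6870, -1))) = Add(Mul(-15631, Pow(Add(6, Mul(9, I, Pow(137, Rational(1, 2)))), -1)), Mul(-46665, Rational(1, 6870))) = Add(Mul(-15631, Pow(Add(6, Mul(9, I, Pow(137, Rational(1, 2)))), -1)), Rational(-3111, 458)) = Add(Rational(-3111, 458), Mul(-15631, Pow(Add(6, Mul(9, I, Pow(137, Rational(1, 2)))), -1)))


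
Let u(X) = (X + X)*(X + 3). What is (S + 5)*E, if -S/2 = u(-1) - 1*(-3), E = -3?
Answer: -21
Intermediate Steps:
u(X) = 2*X*(3 + X) (u(X) = (2*X)*(3 + X) = 2*X*(3 + X))
S = 2 (S = -2*(2*(-1)*(3 - 1) - 1*(-3)) = -2*(2*(-1)*2 + 3) = -2*(-4 + 3) = -2*(-1) = 2)
(S + 5)*E = (2 + 5)*(-3) = 7*(-3) = -21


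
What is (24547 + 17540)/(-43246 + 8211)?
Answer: -42087/35035 ≈ -1.2013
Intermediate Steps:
(24547 + 17540)/(-43246 + 8211) = 42087/(-35035) = 42087*(-1/35035) = -42087/35035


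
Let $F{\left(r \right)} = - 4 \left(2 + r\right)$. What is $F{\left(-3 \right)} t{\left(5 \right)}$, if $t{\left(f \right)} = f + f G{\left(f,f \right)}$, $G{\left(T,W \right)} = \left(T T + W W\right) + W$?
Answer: $1120$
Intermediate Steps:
$G{\left(T,W \right)} = W + T^{2} + W^{2}$ ($G{\left(T,W \right)} = \left(T^{2} + W^{2}\right) + W = W + T^{2} + W^{2}$)
$F{\left(r \right)} = -8 - 4 r$
$t{\left(f \right)} = f + f \left(f + 2 f^{2}\right)$ ($t{\left(f \right)} = f + f \left(f + f^{2} + f^{2}\right) = f + f \left(f + 2 f^{2}\right)$)
$F{\left(-3 \right)} t{\left(5 \right)} = \left(-8 - -12\right) 5 \left(1 + 5 + 2 \cdot 5^{2}\right) = \left(-8 + 12\right) 5 \left(1 + 5 + 2 \cdot 25\right) = 4 \cdot 5 \left(1 + 5 + 50\right) = 4 \cdot 5 \cdot 56 = 4 \cdot 280 = 1120$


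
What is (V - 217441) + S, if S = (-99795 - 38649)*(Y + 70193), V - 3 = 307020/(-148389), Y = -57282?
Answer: -88423418528226/49463 ≈ -1.7877e+9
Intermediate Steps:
V = 46049/49463 (V = 3 + 307020/(-148389) = 3 + 307020*(-1/148389) = 3 - 102340/49463 = 46049/49463 ≈ 0.93098)
S = -1787450484 (S = (-99795 - 38649)*(-57282 + 70193) = -138444*12911 = -1787450484)
(V - 217441) + S = (46049/49463 - 217441) - 1787450484 = -10755238134/49463 - 1787450484 = -88423418528226/49463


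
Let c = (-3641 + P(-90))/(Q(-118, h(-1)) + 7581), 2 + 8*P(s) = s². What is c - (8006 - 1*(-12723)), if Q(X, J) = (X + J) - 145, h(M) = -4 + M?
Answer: -606375223/29252 ≈ -20729.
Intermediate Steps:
Q(X, J) = -145 + J + X (Q(X, J) = (J + X) - 145 = -145 + J + X)
P(s) = -¼ + s²/8
c = -10515/29252 (c = (-3641 + (-¼ + (⅛)*(-90)²))/((-145 + (-4 - 1) - 118) + 7581) = (-3641 + (-¼ + (⅛)*8100))/((-145 - 5 - 118) + 7581) = (-3641 + (-¼ + 2025/2))/(-268 + 7581) = (-3641 + 4049/4)/7313 = -10515/4*1/7313 = -10515/29252 ≈ -0.35946)
c - (8006 - 1*(-12723)) = -10515/29252 - (8006 - 1*(-12723)) = -10515/29252 - (8006 + 12723) = -10515/29252 - 1*20729 = -10515/29252 - 20729 = -606375223/29252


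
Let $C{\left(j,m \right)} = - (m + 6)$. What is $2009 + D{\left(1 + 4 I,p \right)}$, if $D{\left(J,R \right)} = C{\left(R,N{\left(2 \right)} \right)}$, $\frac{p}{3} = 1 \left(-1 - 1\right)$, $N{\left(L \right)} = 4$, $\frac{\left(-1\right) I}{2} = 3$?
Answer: $1999$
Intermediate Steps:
$I = -6$ ($I = \left(-2\right) 3 = -6$)
$p = -6$ ($p = 3 \cdot 1 \left(-1 - 1\right) = 3 \cdot 1 \left(-2\right) = 3 \left(-2\right) = -6$)
$C{\left(j,m \right)} = -6 - m$ ($C{\left(j,m \right)} = - (6 + m) = -6 - m$)
$D{\left(J,R \right)} = -10$ ($D{\left(J,R \right)} = -6 - 4 = -10$)
$2009 + D{\left(1 + 4 I,p \right)} = 2009 - 10 = 1999$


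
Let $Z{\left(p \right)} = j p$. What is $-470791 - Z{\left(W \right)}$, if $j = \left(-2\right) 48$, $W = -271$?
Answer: $-496807$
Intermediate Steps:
$j = -96$
$Z{\left(p \right)} = - 96 p$
$-470791 - Z{\left(W \right)} = -470791 - \left(-96\right) \left(-271\right) = -470791 - 26016 = -496807$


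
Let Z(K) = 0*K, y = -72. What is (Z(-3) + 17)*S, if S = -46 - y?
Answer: 442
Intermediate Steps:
S = 26 (S = -46 - 1*(-72) = -46 + 72 = 26)
Z(K) = 0
(Z(-3) + 17)*S = (0 + 17)*26 = 17*26 = 442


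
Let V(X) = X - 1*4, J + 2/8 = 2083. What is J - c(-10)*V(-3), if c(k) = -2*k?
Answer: 8891/4 ≈ 2222.8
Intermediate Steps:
J = 8331/4 (J = -¼ + 2083 = 8331/4 ≈ 2082.8)
V(X) = -4 + X (V(X) = X - 4 = -4 + X)
J - c(-10)*V(-3) = 8331/4 - (-2*(-10))*(-4 - 3) = 8331/4 - 20*(-7) = 8331/4 - 1*(-140) = 8331/4 + 140 = 8891/4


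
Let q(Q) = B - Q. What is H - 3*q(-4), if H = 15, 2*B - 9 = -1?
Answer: -9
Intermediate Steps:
B = 4 (B = 9/2 + (1/2)*(-1) = 9/2 - 1/2 = 4)
q(Q) = 4 - Q
H - 3*q(-4) = 15 - 3*(4 - 1*(-4)) = 15 - 3*(4 + 4) = 15 - 3*8 = 15 - 24 = -9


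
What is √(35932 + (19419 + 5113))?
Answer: 4*√3779 ≈ 245.89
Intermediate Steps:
√(35932 + (19419 + 5113)) = √(35932 + 24532) = √60464 = 4*√3779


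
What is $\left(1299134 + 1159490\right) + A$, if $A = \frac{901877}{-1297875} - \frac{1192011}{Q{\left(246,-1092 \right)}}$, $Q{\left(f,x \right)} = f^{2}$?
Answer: $\frac{21456016097635427}{8726911500} \approx 2.4586 \cdot 10^{6}$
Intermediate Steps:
$A = - \frac{177962140573}{8726911500}$ ($A = \frac{901877}{-1297875} - \frac{1192011}{246^{2}} = 901877 \left(- \frac{1}{1297875}\right) - \frac{1192011}{60516} = - \frac{901877}{1297875} - \frac{397337}{20172} = - \frac{177962140573}{8726911500} \approx -20.392$)
$\left(1299134 + 1159490\right) + A = \left(1299134 + 1159490\right) - \frac{177962140573}{8726911500} = 2458624 - \frac{177962140573}{8726911500} = \frac{21456016097635427}{8726911500}$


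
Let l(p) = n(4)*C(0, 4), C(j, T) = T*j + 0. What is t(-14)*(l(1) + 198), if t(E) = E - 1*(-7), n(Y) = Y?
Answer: -1386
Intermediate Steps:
C(j, T) = T*j
l(p) = 0 (l(p) = 4*(4*0) = 4*0 = 0)
t(E) = 7 + E (t(E) = E + 7 = 7 + E)
t(-14)*(l(1) + 198) = (7 - 14)*(0 + 198) = -7*198 = -1386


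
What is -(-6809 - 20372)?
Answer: 27181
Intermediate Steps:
-(-6809 - 20372) = -1*(-27181) = 27181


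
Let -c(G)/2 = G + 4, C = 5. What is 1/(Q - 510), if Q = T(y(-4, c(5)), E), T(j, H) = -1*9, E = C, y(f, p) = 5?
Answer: -1/519 ≈ -0.0019268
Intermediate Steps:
c(G) = -8 - 2*G (c(G) = -2*(G + 4) = -2*(4 + G) = -8 - 2*G)
E = 5
T(j, H) = -9
Q = -9
1/(Q - 510) = 1/(-9 - 510) = 1/(-519) = -1/519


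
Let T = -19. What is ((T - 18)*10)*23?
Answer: -8510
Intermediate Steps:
((T - 18)*10)*23 = ((-19 - 18)*10)*23 = -37*10*23 = -370*23 = -8510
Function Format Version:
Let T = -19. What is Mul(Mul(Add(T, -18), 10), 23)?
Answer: -8510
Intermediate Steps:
Mul(Mul(Add(T, -18), 10), 23) = Mul(Mul(Add(-19, -18), 10), 23) = Mul(Mul(-37, 10), 23) = Mul(-370, 23) = -8510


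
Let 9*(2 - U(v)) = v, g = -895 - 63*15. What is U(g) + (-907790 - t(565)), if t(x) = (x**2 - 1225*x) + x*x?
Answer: -7685177/9 ≈ -8.5391e+5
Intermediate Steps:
g = -1840 (g = -895 - 1*945 = -895 - 945 = -1840)
U(v) = 2 - v/9
t(x) = -1225*x + 2*x**2 (t(x) = (x**2 - 1225*x) + x**2 = -1225*x + 2*x**2)
U(g) + (-907790 - t(565)) = (2 - 1/9*(-1840)) + (-907790 - 565*(-1225 + 2*565)) = (2 + 1840/9) + (-907790 - 565*(-1225 + 1130)) = 1858/9 + (-907790 - 565*(-95)) = 1858/9 + (-907790 - 1*(-53675)) = 1858/9 + (-907790 + 53675) = 1858/9 - 854115 = -7685177/9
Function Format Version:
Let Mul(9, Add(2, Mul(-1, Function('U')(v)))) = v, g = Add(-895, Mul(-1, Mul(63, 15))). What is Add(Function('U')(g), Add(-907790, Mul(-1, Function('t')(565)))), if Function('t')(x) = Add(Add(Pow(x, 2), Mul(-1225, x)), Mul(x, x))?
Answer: Rational(-7685177, 9) ≈ -8.5391e+5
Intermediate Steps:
g = -1840 (g = Add(-895, Mul(-1, 945)) = Add(-895, -945) = -1840)
Function('U')(v) = Add(2, Mul(Rational(-1, 9), v))
Function('t')(x) = Add(Mul(-1225, x), Mul(2, Pow(x, 2))) (Function('t')(x) = Add(Add(Pow(x, 2), Mul(-1225, x)), Pow(x, 2)) = Add(Mul(-1225, x), Mul(2, Pow(x, 2))))
Add(Function('U')(g), Add(-907790, Mul(-1, Function('t')(565)))) = Add(Add(2, Mul(Rational(-1, 9), -1840)), Add(-907790, Mul(-1, Mul(565, Add(-1225, Mul(2, 565)))))) = Add(Add(2, Rational(1840, 9)), Add(-907790, Mul(-1, Mul(565, Add(-1225, 1130))))) = Add(Rational(1858, 9), Add(-907790, Mul(-1, Mul(565, -95)))) = Add(Rational(1858, 9), Add(-907790, Mul(-1, -53675))) = Add(Rational(1858, 9), Add(-907790, 53675)) = Add(Rational(1858, 9), -854115) = Rational(-7685177, 9)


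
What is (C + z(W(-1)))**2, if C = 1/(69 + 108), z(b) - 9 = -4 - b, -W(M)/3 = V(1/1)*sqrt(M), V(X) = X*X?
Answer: 503035/31329 + 1772*I/59 ≈ 16.057 + 30.034*I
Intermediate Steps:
V(X) = X**2
W(M) = -3*sqrt(M) (W(M) = -3*(1/1)**2*sqrt(M) = -3*1**2*sqrt(M) = -3*sqrt(M))
z(b) = 5 - b (z(b) = 9 + (-4 - b) = 5 - b)
C = 1/177 ≈ 0.0056497
(C + z(W(-1)))**2 = (1/177 + (5 - (-3)*sqrt(-1)))**2 = (1/177 + (5 - (-3)*I))**2 = (1/177 + (5 + 3*I))**2 = (886/177 + 3*I)**2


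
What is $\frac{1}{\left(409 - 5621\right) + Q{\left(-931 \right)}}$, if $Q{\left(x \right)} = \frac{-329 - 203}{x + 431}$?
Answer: $- \frac{125}{651367} \approx -0.0001919$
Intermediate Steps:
$Q{\left(x \right)} = - \frac{532}{431 + x}$
$\frac{1}{\left(409 - 5621\right) + Q{\left(-931 \right)}} = \frac{1}{\left(409 - 5621\right) - \frac{532}{431 - 931}} = \frac{1}{\left(409 - 5621\right) - \frac{532}{-500}} = \frac{1}{-5212 - - \frac{133}{125}} = \frac{1}{-5212 + \frac{133}{125}} = \frac{1}{- \frac{651367}{125}} = - \frac{125}{651367}$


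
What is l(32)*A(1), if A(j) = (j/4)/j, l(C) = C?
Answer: 8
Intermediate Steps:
A(j) = 1/4 (A(j) = (j*(1/4))/j = (j/4)/j = 1/4)
l(32)*A(1) = 32*(1/4) = 8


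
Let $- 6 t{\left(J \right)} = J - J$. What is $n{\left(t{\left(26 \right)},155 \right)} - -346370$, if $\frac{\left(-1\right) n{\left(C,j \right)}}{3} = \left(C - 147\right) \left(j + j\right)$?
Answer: $483080$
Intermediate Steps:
$t{\left(J \right)} = 0$ ($t{\left(J \right)} = - \frac{J - J}{6} = \left(- \frac{1}{6}\right) 0 = 0$)
$n{\left(C,j \right)} = - 6 j \left(-147 + C\right)$ ($n{\left(C,j \right)} = - 3 \left(C - 147\right) \left(j + j\right) = - 3 \left(C - 147\right) 2 j = - 3 \left(-147 + C\right) 2 j = - 3 \cdot 2 j \left(-147 + C\right) = - 6 j \left(-147 + C\right)$)
$n{\left(t{\left(26 \right)},155 \right)} - -346370 = 6 \cdot 155 \left(147 - 0\right) - -346370 = 6 \cdot 155 \left(147 + 0\right) + 346370 = 6 \cdot 155 \cdot 147 + 346370 = 136710 + 346370 = 483080$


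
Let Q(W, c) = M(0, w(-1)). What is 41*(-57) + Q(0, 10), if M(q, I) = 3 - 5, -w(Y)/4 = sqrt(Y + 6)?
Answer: -2339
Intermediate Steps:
w(Y) = -4*sqrt(6 + Y) (w(Y) = -4*sqrt(Y + 6) = -4*sqrt(6 + Y))
M(q, I) = -2
Q(W, c) = -2
41*(-57) + Q(0, 10) = 41*(-57) - 2 = -2337 - 2 = -2339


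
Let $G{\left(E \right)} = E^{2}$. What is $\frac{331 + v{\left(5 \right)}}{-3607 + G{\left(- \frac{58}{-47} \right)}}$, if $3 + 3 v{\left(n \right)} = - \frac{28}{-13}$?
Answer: $- \frac{28491682}{310615461} \approx -0.091727$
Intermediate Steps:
$v{\left(n \right)} = - \frac{11}{39}$ ($v{\left(n \right)} = -1 + \frac{\left(-28\right) \frac{1}{-13}}{3} = -1 + \frac{\left(-28\right) \left(- \frac{1}{13}\right)}{3} = -1 + \frac{1}{3} \cdot \frac{28}{13} = -1 + \frac{28}{39} = - \frac{11}{39}$)
$\frac{331 + v{\left(5 \right)}}{-3607 + G{\left(- \frac{58}{-47} \right)}} = \frac{331 - \frac{11}{39}}{-3607 + \left(- \frac{58}{-47}\right)^{2}} = \frac{12898}{39 \left(-3607 + \left(\left(-58\right) \left(- \frac{1}{47}\right)\right)^{2}\right)} = \frac{12898}{39 \left(-3607 + \left(\frac{58}{47}\right)^{2}\right)} = \frac{12898}{39 \left(-3607 + \frac{3364}{2209}\right)} = \frac{12898}{39 \left(- \frac{7964499}{2209}\right)} = \frac{12898}{39} \left(- \frac{2209}{7964499}\right) = - \frac{28491682}{310615461}$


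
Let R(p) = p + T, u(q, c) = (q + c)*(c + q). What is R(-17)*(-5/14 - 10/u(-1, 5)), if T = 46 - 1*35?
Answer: 165/28 ≈ 5.8929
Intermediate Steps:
T = 11 (T = 46 - 35 = 11)
u(q, c) = (c + q)² (u(q, c) = (c + q)*(c + q) = (c + q)²)
R(p) = 11 + p (R(p) = p + 11 = 11 + p)
R(-17)*(-5/14 - 10/u(-1, 5)) = (11 - 17)*(-5/14 - 10/(5 - 1)²) = -6*(-5*1/14 - 10/(4²)) = -6*(-5/14 - 10/16) = -6*(-5/14 - 10*1/16) = -6*(-5/14 - 5/8) = -6*(-55/56) = 165/28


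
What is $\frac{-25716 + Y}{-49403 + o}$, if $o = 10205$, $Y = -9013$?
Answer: $\frac{34729}{39198} \approx 0.88599$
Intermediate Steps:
$\frac{-25716 + Y}{-49403 + o} = \frac{-25716 - 9013}{-49403 + 10205} = - \frac{34729}{-39198} = \left(-34729\right) \left(- \frac{1}{39198}\right) = \frac{34729}{39198}$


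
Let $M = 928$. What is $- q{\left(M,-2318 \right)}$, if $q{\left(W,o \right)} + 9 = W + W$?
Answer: $-1847$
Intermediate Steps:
$q{\left(W,o \right)} = -9 + 2 W$ ($q{\left(W,o \right)} = -9 + \left(W + W\right) = -9 + 2 W$)
$- q{\left(M,-2318 \right)} = - (-9 + 2 \cdot 928) = - (-9 + 1856) = \left(-1\right) 1847 = -1847$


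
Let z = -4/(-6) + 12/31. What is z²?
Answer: 9604/8649 ≈ 1.1104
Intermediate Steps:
z = 98/93 (z = -4*(-⅙) + 12*(1/31) = ⅔ + 12/31 = 98/93 ≈ 1.0538)
z² = (98/93)² = 9604/8649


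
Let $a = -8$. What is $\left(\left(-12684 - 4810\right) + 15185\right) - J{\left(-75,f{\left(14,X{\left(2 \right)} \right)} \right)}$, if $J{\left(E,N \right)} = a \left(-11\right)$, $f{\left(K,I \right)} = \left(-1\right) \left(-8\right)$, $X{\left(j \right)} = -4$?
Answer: $-2397$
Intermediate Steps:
$f{\left(K,I \right)} = 8$
$J{\left(E,N \right)} = 88$ ($J{\left(E,N \right)} = \left(-8\right) \left(-11\right) = 88$)
$\left(\left(-12684 - 4810\right) + 15185\right) - J{\left(-75,f{\left(14,X{\left(2 \right)} \right)} \right)} = \left(\left(-12684 - 4810\right) + 15185\right) - 88 = \left(-17494 + 15185\right) - 88 = -2309 - 88 = -2397$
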